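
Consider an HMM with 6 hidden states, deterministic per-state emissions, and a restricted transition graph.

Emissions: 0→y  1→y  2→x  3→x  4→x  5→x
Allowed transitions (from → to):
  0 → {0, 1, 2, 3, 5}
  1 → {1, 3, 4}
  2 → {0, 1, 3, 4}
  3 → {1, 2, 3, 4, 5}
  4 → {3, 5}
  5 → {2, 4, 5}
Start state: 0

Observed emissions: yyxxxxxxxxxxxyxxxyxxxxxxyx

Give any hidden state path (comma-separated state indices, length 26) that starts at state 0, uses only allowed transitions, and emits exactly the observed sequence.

0,1,4,5,4,3,2,4,5,5,4,3,2,1,4,3,2,1,4,3,5,5,5,2,1,3

  pos 0: y in {0,1}, choose 0; start
  pos 1: y in {0,1}, choose 1; 0->1 ok
  pos 2: x in {2,3,4,5}, choose 4; 1->4 ok
  pos 3: x in {2,3,4,5}, choose 5; 4->5 ok
  pos 4: x in {2,3,4,5}, choose 4; 5->4 ok
  pos 5: x in {2,3,4,5}, choose 3; 4->3 ok
  pos 6: x in {2,3,4,5}, choose 2; 3->2 ok
  pos 7: x in {2,3,4,5}, choose 4; 2->4 ok
  pos 8: x in {2,3,4,5}, choose 5; 4->5 ok
  pos 9: x in {2,3,4,5}, choose 5; 5->5 ok
  pos 10: x in {2,3,4,5}, choose 4; 5->4 ok
  pos 11: x in {2,3,4,5}, choose 3; 4->3 ok
  pos 12: x in {2,3,4,5}, choose 2; 3->2 ok
  pos 13: y in {0,1}, choose 1; 2->1 ok
  pos 14: x in {2,3,4,5}, choose 4; 1->4 ok
  pos 15: x in {2,3,4,5}, choose 3; 4->3 ok
  pos 16: x in {2,3,4,5}, choose 2; 3->2 ok
  pos 17: y in {0,1}, choose 1; 2->1 ok
  pos 18: x in {2,3,4,5}, choose 4; 1->4 ok
  pos 19: x in {2,3,4,5}, choose 3; 4->3 ok
  pos 20: x in {2,3,4,5}, choose 5; 3->5 ok
  pos 21: x in {2,3,4,5}, choose 5; 5->5 ok
  pos 22: x in {2,3,4,5}, choose 5; 5->5 ok
  pos 23: x in {2,3,4,5}, choose 2; 5->2 ok
  pos 24: y in {0,1}, choose 1; 2->1 ok
  pos 25: x in {2,3,4,5}, choose 3; 1->3 ok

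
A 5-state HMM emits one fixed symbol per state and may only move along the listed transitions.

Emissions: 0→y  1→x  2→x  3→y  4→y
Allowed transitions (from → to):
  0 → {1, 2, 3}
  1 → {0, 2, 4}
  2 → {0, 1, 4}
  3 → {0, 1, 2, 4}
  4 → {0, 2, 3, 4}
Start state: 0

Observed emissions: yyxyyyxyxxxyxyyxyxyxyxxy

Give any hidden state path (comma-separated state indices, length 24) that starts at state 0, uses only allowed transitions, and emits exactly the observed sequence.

  0: obs=y cand={0,3,4} pick 0 [start]
  1: obs=y cand={0,3,4} pick 3 [0->3 ok]
  2: obs=x cand={1,2} pick 1 [3->1 ok]
  3: obs=y cand={0,3,4} pick 4 [1->4 ok]
  4: obs=y cand={0,3,4} pick 0 [4->0 ok]
  5: obs=y cand={0,3,4} pick 3 [0->3 ok]
  6: obs=x cand={1,2} pick 2 [3->2 ok]
  7: obs=y cand={0,3,4} pick 4 [2->4 ok]
  8: obs=x cand={1,2} pick 2 [4->2 ok]
  9: obs=x cand={1,2} pick 1 [2->1 ok]
  10: obs=x cand={1,2} pick 2 [1->2 ok]
  11: obs=y cand={0,3,4} pick 0 [2->0 ok]
  12: obs=x cand={1,2} pick 1 [0->1 ok]
  13: obs=y cand={0,3,4} pick 4 [1->4 ok]
  14: obs=y cand={0,3,4} pick 0 [4->0 ok]
  15: obs=x cand={1,2} pick 1 [0->1 ok]
  16: obs=y cand={0,3,4} pick 0 [1->0 ok]
  17: obs=x cand={1,2} pick 1 [0->1 ok]
  18: obs=y cand={0,3,4} pick 0 [1->0 ok]
  19: obs=x cand={1,2} pick 2 [0->2 ok]
  20: obs=y cand={0,3,4} pick 0 [2->0 ok]
  21: obs=x cand={1,2} pick 2 [0->2 ok]
  22: obs=x cand={1,2} pick 1 [2->1 ok]
  23: obs=y cand={0,3,4} pick 0 [1->0 ok]

0,3,1,4,0,3,2,4,2,1,2,0,1,4,0,1,0,1,0,2,0,2,1,0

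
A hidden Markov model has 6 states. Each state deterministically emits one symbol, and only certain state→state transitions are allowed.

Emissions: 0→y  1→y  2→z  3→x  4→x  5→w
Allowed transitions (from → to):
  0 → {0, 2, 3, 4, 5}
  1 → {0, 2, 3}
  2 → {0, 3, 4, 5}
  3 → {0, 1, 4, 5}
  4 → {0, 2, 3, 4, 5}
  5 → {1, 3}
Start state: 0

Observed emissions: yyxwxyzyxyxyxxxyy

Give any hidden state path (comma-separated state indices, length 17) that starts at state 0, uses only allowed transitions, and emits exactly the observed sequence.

  t0 'y' -> {0,1}, take 0 (start)
  t1 'y' -> {0,1}, take 0 (0->0 ok)
  t2 'x' -> {3,4}, take 4 (0->4 ok)
  t3 'w' -> {5}, take 5 (4->5 ok)
  t4 'x' -> {3,4}, take 3 (5->3 ok)
  t5 'y' -> {0,1}, take 1 (3->1 ok)
  t6 'z' -> {2}, take 2 (1->2 ok)
  t7 'y' -> {0,1}, take 0 (2->0 ok)
  t8 'x' -> {3,4}, take 3 (0->3 ok)
  t9 'y' -> {0,1}, take 0 (3->0 ok)
  t10 'x' -> {3,4}, take 3 (0->3 ok)
  t11 'y' -> {0,1}, take 1 (3->1 ok)
  t12 'x' -> {3,4}, take 3 (1->3 ok)
  t13 'x' -> {3,4}, take 4 (3->4 ok)
  t14 'x' -> {3,4}, take 4 (4->4 ok)
  t15 'y' -> {0,1}, take 0 (4->0 ok)
  t16 'y' -> {0,1}, take 0 (0->0 ok)

0,0,4,5,3,1,2,0,3,0,3,1,3,4,4,0,0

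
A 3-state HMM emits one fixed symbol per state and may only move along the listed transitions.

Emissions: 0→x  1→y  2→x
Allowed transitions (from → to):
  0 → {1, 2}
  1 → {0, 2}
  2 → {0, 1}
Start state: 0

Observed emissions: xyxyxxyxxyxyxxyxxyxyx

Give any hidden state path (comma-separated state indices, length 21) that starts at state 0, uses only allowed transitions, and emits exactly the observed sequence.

0,1,0,1,2,0,1,0,2,1,0,1,2,0,1,0,2,1,2,1,2

  0: obs=x cand={0,2} pick 0 [start]
  1: obs=y cand={1} pick 1 [0->1 ok]
  2: obs=x cand={0,2} pick 0 [1->0 ok]
  3: obs=y cand={1} pick 1 [0->1 ok]
  4: obs=x cand={0,2} pick 2 [1->2 ok]
  5: obs=x cand={0,2} pick 0 [2->0 ok]
  6: obs=y cand={1} pick 1 [0->1 ok]
  7: obs=x cand={0,2} pick 0 [1->0 ok]
  8: obs=x cand={0,2} pick 2 [0->2 ok]
  9: obs=y cand={1} pick 1 [2->1 ok]
  10: obs=x cand={0,2} pick 0 [1->0 ok]
  11: obs=y cand={1} pick 1 [0->1 ok]
  12: obs=x cand={0,2} pick 2 [1->2 ok]
  13: obs=x cand={0,2} pick 0 [2->0 ok]
  14: obs=y cand={1} pick 1 [0->1 ok]
  15: obs=x cand={0,2} pick 0 [1->0 ok]
  16: obs=x cand={0,2} pick 2 [0->2 ok]
  17: obs=y cand={1} pick 1 [2->1 ok]
  18: obs=x cand={0,2} pick 2 [1->2 ok]
  19: obs=y cand={1} pick 1 [2->1 ok]
  20: obs=x cand={0,2} pick 2 [1->2 ok]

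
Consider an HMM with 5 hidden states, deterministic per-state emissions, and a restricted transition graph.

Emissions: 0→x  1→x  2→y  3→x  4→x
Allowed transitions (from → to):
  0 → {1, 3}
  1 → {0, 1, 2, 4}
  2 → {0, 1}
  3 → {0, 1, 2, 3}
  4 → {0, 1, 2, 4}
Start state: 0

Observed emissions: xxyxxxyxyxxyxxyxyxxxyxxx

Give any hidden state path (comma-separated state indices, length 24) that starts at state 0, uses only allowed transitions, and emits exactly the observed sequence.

  [0] x  {0,1,3,4}  => 0  start
  [1] x  {0,1,3,4}  => 1  0->1 ok
  [2] y  {2}  => 2  1->2 ok
  [3] x  {0,1,3,4}  => 1  2->1 ok
  [4] x  {0,1,3,4}  => 4  1->4 ok
  [5] x  {0,1,3,4}  => 1  4->1 ok
  [6] y  {2}  => 2  1->2 ok
  [7] x  {0,1,3,4}  => 1  2->1 ok
  [8] y  {2}  => 2  1->2 ok
  [9] x  {0,1,3,4}  => 0  2->0 ok
  [10] x  {0,1,3,4}  => 1  0->1 ok
  [11] y  {2}  => 2  1->2 ok
  [12] x  {0,1,3,4}  => 1  2->1 ok
  [13] x  {0,1,3,4}  => 1  1->1 ok
  [14] y  {2}  => 2  1->2 ok
  [15] x  {0,1,3,4}  => 1  2->1 ok
  [16] y  {2}  => 2  1->2 ok
  [17] x  {0,1,3,4}  => 0  2->0 ok
  [18] x  {0,1,3,4}  => 3  0->3 ok
  [19] x  {0,1,3,4}  => 1  3->1 ok
  [20] y  {2}  => 2  1->2 ok
  [21] x  {0,1,3,4}  => 0  2->0 ok
  [22] x  {0,1,3,4}  => 3  0->3 ok
  [23] x  {0,1,3,4}  => 0  3->0 ok

0,1,2,1,4,1,2,1,2,0,1,2,1,1,2,1,2,0,3,1,2,0,3,0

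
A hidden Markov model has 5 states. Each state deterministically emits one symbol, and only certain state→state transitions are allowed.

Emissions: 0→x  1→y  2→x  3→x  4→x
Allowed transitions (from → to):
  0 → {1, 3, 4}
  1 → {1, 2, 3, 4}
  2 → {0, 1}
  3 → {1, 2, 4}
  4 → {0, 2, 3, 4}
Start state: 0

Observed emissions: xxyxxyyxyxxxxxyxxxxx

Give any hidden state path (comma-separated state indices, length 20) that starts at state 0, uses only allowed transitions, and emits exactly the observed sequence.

  t0 'x' -> {0,2,3,4}, take 0 (start)
  t1 'x' -> {0,2,3,4}, take 3 (0->3 ok)
  t2 'y' -> {1}, take 1 (3->1 ok)
  t3 'x' -> {0,2,3,4}, take 4 (1->4 ok)
  t4 'x' -> {0,2,3,4}, take 3 (4->3 ok)
  t5 'y' -> {1}, take 1 (3->1 ok)
  t6 'y' -> {1}, take 1 (1->1 ok)
  t7 'x' -> {0,2,3,4}, take 2 (1->2 ok)
  t8 'y' -> {1}, take 1 (2->1 ok)
  t9 'x' -> {0,2,3,4}, take 3 (1->3 ok)
  t10 'x' -> {0,2,3,4}, take 2 (3->2 ok)
  t11 'x' -> {0,2,3,4}, take 0 (2->0 ok)
  t12 'x' -> {0,2,3,4}, take 4 (0->4 ok)
  t13 'x' -> {0,2,3,4}, take 3 (4->3 ok)
  t14 'y' -> {1}, take 1 (3->1 ok)
  t15 'x' -> {0,2,3,4}, take 3 (1->3 ok)
  t16 'x' -> {0,2,3,4}, take 2 (3->2 ok)
  t17 'x' -> {0,2,3,4}, take 0 (2->0 ok)
  t18 'x' -> {0,2,3,4}, take 4 (0->4 ok)
  t19 'x' -> {0,2,3,4}, take 4 (4->4 ok)

0,3,1,4,3,1,1,2,1,3,2,0,4,3,1,3,2,0,4,4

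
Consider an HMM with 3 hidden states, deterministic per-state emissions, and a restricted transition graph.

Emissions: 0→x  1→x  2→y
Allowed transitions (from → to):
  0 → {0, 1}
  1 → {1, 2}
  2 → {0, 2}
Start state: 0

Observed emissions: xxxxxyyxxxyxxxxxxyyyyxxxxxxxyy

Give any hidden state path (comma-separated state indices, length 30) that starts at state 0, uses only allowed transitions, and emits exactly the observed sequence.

0,0,0,0,1,2,2,0,0,1,2,0,0,0,1,1,1,2,2,2,2,0,0,0,1,1,1,1,2,2

  [0] x  {0,1}  => 0  start
  [1] x  {0,1}  => 0  0->0 ok
  [2] x  {0,1}  => 0  0->0 ok
  [3] x  {0,1}  => 0  0->0 ok
  [4] x  {0,1}  => 1  0->1 ok
  [5] y  {2}  => 2  1->2 ok
  [6] y  {2}  => 2  2->2 ok
  [7] x  {0,1}  => 0  2->0 ok
  [8] x  {0,1}  => 0  0->0 ok
  [9] x  {0,1}  => 1  0->1 ok
  [10] y  {2}  => 2  1->2 ok
  [11] x  {0,1}  => 0  2->0 ok
  [12] x  {0,1}  => 0  0->0 ok
  [13] x  {0,1}  => 0  0->0 ok
  [14] x  {0,1}  => 1  0->1 ok
  [15] x  {0,1}  => 1  1->1 ok
  [16] x  {0,1}  => 1  1->1 ok
  [17] y  {2}  => 2  1->2 ok
  [18] y  {2}  => 2  2->2 ok
  [19] y  {2}  => 2  2->2 ok
  [20] y  {2}  => 2  2->2 ok
  [21] x  {0,1}  => 0  2->0 ok
  [22] x  {0,1}  => 0  0->0 ok
  [23] x  {0,1}  => 0  0->0 ok
  [24] x  {0,1}  => 1  0->1 ok
  [25] x  {0,1}  => 1  1->1 ok
  [26] x  {0,1}  => 1  1->1 ok
  [27] x  {0,1}  => 1  1->1 ok
  [28] y  {2}  => 2  1->2 ok
  [29] y  {2}  => 2  2->2 ok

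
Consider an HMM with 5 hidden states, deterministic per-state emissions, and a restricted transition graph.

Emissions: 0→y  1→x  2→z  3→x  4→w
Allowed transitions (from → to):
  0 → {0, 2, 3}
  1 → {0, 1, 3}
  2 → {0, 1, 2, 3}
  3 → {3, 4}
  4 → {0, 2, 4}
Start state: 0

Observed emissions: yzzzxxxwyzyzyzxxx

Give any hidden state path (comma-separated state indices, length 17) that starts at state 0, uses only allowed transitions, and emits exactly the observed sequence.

0,2,2,2,1,1,3,4,0,2,0,2,0,2,1,1,1

  [0] y  {0}  => 0  start
  [1] z  {2}  => 2  0->2 ok
  [2] z  {2}  => 2  2->2 ok
  [3] z  {2}  => 2  2->2 ok
  [4] x  {1,3}  => 1  2->1 ok
  [5] x  {1,3}  => 1  1->1 ok
  [6] x  {1,3}  => 3  1->3 ok
  [7] w  {4}  => 4  3->4 ok
  [8] y  {0}  => 0  4->0 ok
  [9] z  {2}  => 2  0->2 ok
  [10] y  {0}  => 0  2->0 ok
  [11] z  {2}  => 2  0->2 ok
  [12] y  {0}  => 0  2->0 ok
  [13] z  {2}  => 2  0->2 ok
  [14] x  {1,3}  => 1  2->1 ok
  [15] x  {1,3}  => 1  1->1 ok
  [16] x  {1,3}  => 1  1->1 ok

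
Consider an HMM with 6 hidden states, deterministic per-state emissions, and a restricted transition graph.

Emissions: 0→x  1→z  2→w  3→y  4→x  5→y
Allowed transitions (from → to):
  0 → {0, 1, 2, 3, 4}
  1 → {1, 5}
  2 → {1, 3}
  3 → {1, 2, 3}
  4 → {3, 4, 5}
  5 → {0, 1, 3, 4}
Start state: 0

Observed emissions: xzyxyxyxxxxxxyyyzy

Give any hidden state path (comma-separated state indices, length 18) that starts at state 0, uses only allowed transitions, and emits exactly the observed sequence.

0,1,5,4,5,4,5,4,4,4,4,4,4,5,3,3,1,5

  t0 'x' -> {0,4}, take 0 (start)
  t1 'z' -> {1}, take 1 (0->1 ok)
  t2 'y' -> {3,5}, take 5 (1->5 ok)
  t3 'x' -> {0,4}, take 4 (5->4 ok)
  t4 'y' -> {3,5}, take 5 (4->5 ok)
  t5 'x' -> {0,4}, take 4 (5->4 ok)
  t6 'y' -> {3,5}, take 5 (4->5 ok)
  t7 'x' -> {0,4}, take 4 (5->4 ok)
  t8 'x' -> {0,4}, take 4 (4->4 ok)
  t9 'x' -> {0,4}, take 4 (4->4 ok)
  t10 'x' -> {0,4}, take 4 (4->4 ok)
  t11 'x' -> {0,4}, take 4 (4->4 ok)
  t12 'x' -> {0,4}, take 4 (4->4 ok)
  t13 'y' -> {3,5}, take 5 (4->5 ok)
  t14 'y' -> {3,5}, take 3 (5->3 ok)
  t15 'y' -> {3,5}, take 3 (3->3 ok)
  t16 'z' -> {1}, take 1 (3->1 ok)
  t17 'y' -> {3,5}, take 5 (1->5 ok)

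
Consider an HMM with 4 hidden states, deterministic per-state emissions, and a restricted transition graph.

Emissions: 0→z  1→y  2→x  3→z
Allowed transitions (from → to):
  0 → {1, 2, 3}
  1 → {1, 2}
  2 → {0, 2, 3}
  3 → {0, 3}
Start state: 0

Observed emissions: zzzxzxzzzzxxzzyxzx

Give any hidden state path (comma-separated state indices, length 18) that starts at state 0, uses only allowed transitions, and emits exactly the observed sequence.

  t0 'z' -> {0,3}, take 0 (start)
  t1 'z' -> {0,3}, take 3 (0->3 ok)
  t2 'z' -> {0,3}, take 0 (3->0 ok)
  t3 'x' -> {2}, take 2 (0->2 ok)
  t4 'z' -> {0,3}, take 0 (2->0 ok)
  t5 'x' -> {2}, take 2 (0->2 ok)
  t6 'z' -> {0,3}, take 3 (2->3 ok)
  t7 'z' -> {0,3}, take 3 (3->3 ok)
  t8 'z' -> {0,3}, take 3 (3->3 ok)
  t9 'z' -> {0,3}, take 0 (3->0 ok)
  t10 'x' -> {2}, take 2 (0->2 ok)
  t11 'x' -> {2}, take 2 (2->2 ok)
  t12 'z' -> {0,3}, take 3 (2->3 ok)
  t13 'z' -> {0,3}, take 0 (3->0 ok)
  t14 'y' -> {1}, take 1 (0->1 ok)
  t15 'x' -> {2}, take 2 (1->2 ok)
  t16 'z' -> {0,3}, take 0 (2->0 ok)
  t17 'x' -> {2}, take 2 (0->2 ok)

0,3,0,2,0,2,3,3,3,0,2,2,3,0,1,2,0,2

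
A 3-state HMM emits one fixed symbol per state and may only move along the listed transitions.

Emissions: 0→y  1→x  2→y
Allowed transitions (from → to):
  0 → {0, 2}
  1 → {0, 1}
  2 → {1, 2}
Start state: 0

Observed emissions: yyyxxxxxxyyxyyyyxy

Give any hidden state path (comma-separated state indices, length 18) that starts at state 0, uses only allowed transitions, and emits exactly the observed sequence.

0,0,2,1,1,1,1,1,1,0,2,1,0,0,0,2,1,0

  [0] y  {0,2}  => 0  start
  [1] y  {0,2}  => 0  0->0 ok
  [2] y  {0,2}  => 2  0->2 ok
  [3] x  {1}  => 1  2->1 ok
  [4] x  {1}  => 1  1->1 ok
  [5] x  {1}  => 1  1->1 ok
  [6] x  {1}  => 1  1->1 ok
  [7] x  {1}  => 1  1->1 ok
  [8] x  {1}  => 1  1->1 ok
  [9] y  {0,2}  => 0  1->0 ok
  [10] y  {0,2}  => 2  0->2 ok
  [11] x  {1}  => 1  2->1 ok
  [12] y  {0,2}  => 0  1->0 ok
  [13] y  {0,2}  => 0  0->0 ok
  [14] y  {0,2}  => 0  0->0 ok
  [15] y  {0,2}  => 2  0->2 ok
  [16] x  {1}  => 1  2->1 ok
  [17] y  {0,2}  => 0  1->0 ok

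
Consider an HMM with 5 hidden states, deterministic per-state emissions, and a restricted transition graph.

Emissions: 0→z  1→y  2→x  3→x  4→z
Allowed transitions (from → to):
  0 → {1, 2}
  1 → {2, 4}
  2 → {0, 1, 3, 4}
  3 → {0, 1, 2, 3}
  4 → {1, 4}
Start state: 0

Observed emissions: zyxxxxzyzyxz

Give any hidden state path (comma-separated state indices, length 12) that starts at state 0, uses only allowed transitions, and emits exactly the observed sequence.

0,1,2,3,3,2,4,1,4,1,2,4

  [0] z  {0,4}  => 0  start
  [1] y  {1}  => 1  0->1 ok
  [2] x  {2,3}  => 2  1->2 ok
  [3] x  {2,3}  => 3  2->3 ok
  [4] x  {2,3}  => 3  3->3 ok
  [5] x  {2,3}  => 2  3->2 ok
  [6] z  {0,4}  => 4  2->4 ok
  [7] y  {1}  => 1  4->1 ok
  [8] z  {0,4}  => 4  1->4 ok
  [9] y  {1}  => 1  4->1 ok
  [10] x  {2,3}  => 2  1->2 ok
  [11] z  {0,4}  => 4  2->4 ok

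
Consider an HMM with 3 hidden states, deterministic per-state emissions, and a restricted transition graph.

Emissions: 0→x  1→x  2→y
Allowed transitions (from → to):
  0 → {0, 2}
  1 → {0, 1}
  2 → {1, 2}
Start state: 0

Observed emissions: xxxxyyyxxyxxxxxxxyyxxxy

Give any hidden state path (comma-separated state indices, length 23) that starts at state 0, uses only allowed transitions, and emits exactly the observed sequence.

  t0 'x' -> {0,1}, take 0 (start)
  t1 'x' -> {0,1}, take 0 (0->0 ok)
  t2 'x' -> {0,1}, take 0 (0->0 ok)
  t3 'x' -> {0,1}, take 0 (0->0 ok)
  t4 'y' -> {2}, take 2 (0->2 ok)
  t5 'y' -> {2}, take 2 (2->2 ok)
  t6 'y' -> {2}, take 2 (2->2 ok)
  t7 'x' -> {0,1}, take 1 (2->1 ok)
  t8 'x' -> {0,1}, take 0 (1->0 ok)
  t9 'y' -> {2}, take 2 (0->2 ok)
  t10 'x' -> {0,1}, take 1 (2->1 ok)
  t11 'x' -> {0,1}, take 1 (1->1 ok)
  t12 'x' -> {0,1}, take 1 (1->1 ok)
  t13 'x' -> {0,1}, take 1 (1->1 ok)
  t14 'x' -> {0,1}, take 1 (1->1 ok)
  t15 'x' -> {0,1}, take 0 (1->0 ok)
  t16 'x' -> {0,1}, take 0 (0->0 ok)
  t17 'y' -> {2}, take 2 (0->2 ok)
  t18 'y' -> {2}, take 2 (2->2 ok)
  t19 'x' -> {0,1}, take 1 (2->1 ok)
  t20 'x' -> {0,1}, take 0 (1->0 ok)
  t21 'x' -> {0,1}, take 0 (0->0 ok)
  t22 'y' -> {2}, take 2 (0->2 ok)

0,0,0,0,2,2,2,1,0,2,1,1,1,1,1,0,0,2,2,1,0,0,2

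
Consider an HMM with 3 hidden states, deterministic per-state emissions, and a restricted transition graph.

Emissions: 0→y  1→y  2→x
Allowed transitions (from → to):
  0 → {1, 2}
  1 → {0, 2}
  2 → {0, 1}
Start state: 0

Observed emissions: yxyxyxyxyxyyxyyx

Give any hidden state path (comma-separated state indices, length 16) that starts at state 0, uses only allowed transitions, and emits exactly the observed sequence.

  0: obs=y cand={0,1} pick 0 [start]
  1: obs=x cand={2} pick 2 [0->2 ok]
  2: obs=y cand={0,1} pick 0 [2->0 ok]
  3: obs=x cand={2} pick 2 [0->2 ok]
  4: obs=y cand={0,1} pick 0 [2->0 ok]
  5: obs=x cand={2} pick 2 [0->2 ok]
  6: obs=y cand={0,1} pick 0 [2->0 ok]
  7: obs=x cand={2} pick 2 [0->2 ok]
  8: obs=y cand={0,1} pick 1 [2->1 ok]
  9: obs=x cand={2} pick 2 [1->2 ok]
  10: obs=y cand={0,1} pick 1 [2->1 ok]
  11: obs=y cand={0,1} pick 0 [1->0 ok]
  12: obs=x cand={2} pick 2 [0->2 ok]
  13: obs=y cand={0,1} pick 0 [2->0 ok]
  14: obs=y cand={0,1} pick 1 [0->1 ok]
  15: obs=x cand={2} pick 2 [1->2 ok]

0,2,0,2,0,2,0,2,1,2,1,0,2,0,1,2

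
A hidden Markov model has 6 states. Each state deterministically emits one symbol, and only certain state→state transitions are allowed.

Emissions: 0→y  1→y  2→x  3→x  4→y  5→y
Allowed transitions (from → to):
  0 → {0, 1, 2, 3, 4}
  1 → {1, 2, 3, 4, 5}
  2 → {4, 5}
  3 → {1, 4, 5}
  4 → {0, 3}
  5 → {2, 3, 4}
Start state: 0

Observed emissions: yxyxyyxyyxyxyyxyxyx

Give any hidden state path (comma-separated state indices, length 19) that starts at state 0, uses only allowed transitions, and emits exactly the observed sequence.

  0: obs=y cand={0,1,4,5} pick 0 [start]
  1: obs=x cand={2,3} pick 3 [0->3 ok]
  2: obs=y cand={0,1,4,5} pick 1 [3->1 ok]
  3: obs=x cand={2,3} pick 2 [1->2 ok]
  4: obs=y cand={0,1,4,5} pick 5 [2->5 ok]
  5: obs=y cand={0,1,4,5} pick 4 [5->4 ok]
  6: obs=x cand={2,3} pick 3 [4->3 ok]
  7: obs=y cand={0,1,4,5} pick 1 [3->1 ok]
  8: obs=y cand={0,1,4,5} pick 4 [1->4 ok]
  9: obs=x cand={2,3} pick 3 [4->3 ok]
  10: obs=y cand={0,1,4,5} pick 4 [3->4 ok]
  11: obs=x cand={2,3} pick 3 [4->3 ok]
  12: obs=y cand={0,1,4,5} pick 4 [3->4 ok]
  13: obs=y cand={0,1,4,5} pick 0 [4->0 ok]
  14: obs=x cand={2,3} pick 2 [0->2 ok]
  15: obs=y cand={0,1,4,5} pick 5 [2->5 ok]
  16: obs=x cand={2,3} pick 2 [5->2 ok]
  17: obs=y cand={0,1,4,5} pick 5 [2->5 ok]
  18: obs=x cand={2,3} pick 3 [5->3 ok]

0,3,1,2,5,4,3,1,4,3,4,3,4,0,2,5,2,5,3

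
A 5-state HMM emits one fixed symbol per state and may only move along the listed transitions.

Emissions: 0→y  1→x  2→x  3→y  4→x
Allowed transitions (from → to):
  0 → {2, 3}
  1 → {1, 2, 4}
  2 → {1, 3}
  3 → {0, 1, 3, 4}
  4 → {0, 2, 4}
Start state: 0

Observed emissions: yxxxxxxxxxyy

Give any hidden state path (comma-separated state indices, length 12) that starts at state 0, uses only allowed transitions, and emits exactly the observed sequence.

0,2,1,4,4,2,1,1,1,2,3,0

  [0] y  {0,3}  => 0  start
  [1] x  {1,2,4}  => 2  0->2 ok
  [2] x  {1,2,4}  => 1  2->1 ok
  [3] x  {1,2,4}  => 4  1->4 ok
  [4] x  {1,2,4}  => 4  4->4 ok
  [5] x  {1,2,4}  => 2  4->2 ok
  [6] x  {1,2,4}  => 1  2->1 ok
  [7] x  {1,2,4}  => 1  1->1 ok
  [8] x  {1,2,4}  => 1  1->1 ok
  [9] x  {1,2,4}  => 2  1->2 ok
  [10] y  {0,3}  => 3  2->3 ok
  [11] y  {0,3}  => 0  3->0 ok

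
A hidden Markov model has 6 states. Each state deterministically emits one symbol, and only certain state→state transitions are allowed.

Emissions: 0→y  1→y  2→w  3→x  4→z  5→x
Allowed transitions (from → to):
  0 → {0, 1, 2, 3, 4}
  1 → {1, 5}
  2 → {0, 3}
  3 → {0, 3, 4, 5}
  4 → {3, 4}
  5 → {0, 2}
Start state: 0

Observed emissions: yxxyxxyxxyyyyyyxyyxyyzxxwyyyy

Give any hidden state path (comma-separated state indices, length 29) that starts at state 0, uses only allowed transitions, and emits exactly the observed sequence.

0,3,5,0,3,5,0,3,5,0,0,1,1,1,1,5,0,1,5,0,0,4,3,5,2,0,0,0,0

  t0 'y' -> {0,1}, take 0 (start)
  t1 'x' -> {3,5}, take 3 (0->3 ok)
  t2 'x' -> {3,5}, take 5 (3->5 ok)
  t3 'y' -> {0,1}, take 0 (5->0 ok)
  t4 'x' -> {3,5}, take 3 (0->3 ok)
  t5 'x' -> {3,5}, take 5 (3->5 ok)
  t6 'y' -> {0,1}, take 0 (5->0 ok)
  t7 'x' -> {3,5}, take 3 (0->3 ok)
  t8 'x' -> {3,5}, take 5 (3->5 ok)
  t9 'y' -> {0,1}, take 0 (5->0 ok)
  t10 'y' -> {0,1}, take 0 (0->0 ok)
  t11 'y' -> {0,1}, take 1 (0->1 ok)
  t12 'y' -> {0,1}, take 1 (1->1 ok)
  t13 'y' -> {0,1}, take 1 (1->1 ok)
  t14 'y' -> {0,1}, take 1 (1->1 ok)
  t15 'x' -> {3,5}, take 5 (1->5 ok)
  t16 'y' -> {0,1}, take 0 (5->0 ok)
  t17 'y' -> {0,1}, take 1 (0->1 ok)
  t18 'x' -> {3,5}, take 5 (1->5 ok)
  t19 'y' -> {0,1}, take 0 (5->0 ok)
  t20 'y' -> {0,1}, take 0 (0->0 ok)
  t21 'z' -> {4}, take 4 (0->4 ok)
  t22 'x' -> {3,5}, take 3 (4->3 ok)
  t23 'x' -> {3,5}, take 5 (3->5 ok)
  t24 'w' -> {2}, take 2 (5->2 ok)
  t25 'y' -> {0,1}, take 0 (2->0 ok)
  t26 'y' -> {0,1}, take 0 (0->0 ok)
  t27 'y' -> {0,1}, take 0 (0->0 ok)
  t28 'y' -> {0,1}, take 0 (0->0 ok)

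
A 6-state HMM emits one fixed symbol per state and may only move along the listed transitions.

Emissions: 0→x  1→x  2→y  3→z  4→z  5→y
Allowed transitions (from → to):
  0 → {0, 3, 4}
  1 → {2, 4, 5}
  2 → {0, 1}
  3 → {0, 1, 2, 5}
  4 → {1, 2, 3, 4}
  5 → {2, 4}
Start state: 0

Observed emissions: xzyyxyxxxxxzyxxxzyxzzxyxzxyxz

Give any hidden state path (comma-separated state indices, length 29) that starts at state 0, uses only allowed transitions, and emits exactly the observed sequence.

0,3,5,2,1,2,0,0,0,0,0,4,2,0,0,0,4,2,0,4,3,1,2,0,3,1,2,0,3

  [0] x  {0,1}  => 0  start
  [1] z  {3,4}  => 3  0->3 ok
  [2] y  {2,5}  => 5  3->5 ok
  [3] y  {2,5}  => 2  5->2 ok
  [4] x  {0,1}  => 1  2->1 ok
  [5] y  {2,5}  => 2  1->2 ok
  [6] x  {0,1}  => 0  2->0 ok
  [7] x  {0,1}  => 0  0->0 ok
  [8] x  {0,1}  => 0  0->0 ok
  [9] x  {0,1}  => 0  0->0 ok
  [10] x  {0,1}  => 0  0->0 ok
  [11] z  {3,4}  => 4  0->4 ok
  [12] y  {2,5}  => 2  4->2 ok
  [13] x  {0,1}  => 0  2->0 ok
  [14] x  {0,1}  => 0  0->0 ok
  [15] x  {0,1}  => 0  0->0 ok
  [16] z  {3,4}  => 4  0->4 ok
  [17] y  {2,5}  => 2  4->2 ok
  [18] x  {0,1}  => 0  2->0 ok
  [19] z  {3,4}  => 4  0->4 ok
  [20] z  {3,4}  => 3  4->3 ok
  [21] x  {0,1}  => 1  3->1 ok
  [22] y  {2,5}  => 2  1->2 ok
  [23] x  {0,1}  => 0  2->0 ok
  [24] z  {3,4}  => 3  0->3 ok
  [25] x  {0,1}  => 1  3->1 ok
  [26] y  {2,5}  => 2  1->2 ok
  [27] x  {0,1}  => 0  2->0 ok
  [28] z  {3,4}  => 3  0->3 ok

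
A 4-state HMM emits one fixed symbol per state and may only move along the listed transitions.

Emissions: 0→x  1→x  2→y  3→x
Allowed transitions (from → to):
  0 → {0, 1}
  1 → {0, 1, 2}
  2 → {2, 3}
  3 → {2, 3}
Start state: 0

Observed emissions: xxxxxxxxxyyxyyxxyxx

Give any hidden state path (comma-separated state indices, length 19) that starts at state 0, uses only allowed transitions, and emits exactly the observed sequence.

  pos 0: x in {0,1,3}, choose 0; start
  pos 1: x in {0,1,3}, choose 0; 0->0 ok
  pos 2: x in {0,1,3}, choose 1; 0->1 ok
  pos 3: x in {0,1,3}, choose 0; 1->0 ok
  pos 4: x in {0,1,3}, choose 0; 0->0 ok
  pos 5: x in {0,1,3}, choose 0; 0->0 ok
  pos 6: x in {0,1,3}, choose 0; 0->0 ok
  pos 7: x in {0,1,3}, choose 1; 0->1 ok
  pos 8: x in {0,1,3}, choose 1; 1->1 ok
  pos 9: y in {2}, choose 2; 1->2 ok
  pos 10: y in {2}, choose 2; 2->2 ok
  pos 11: x in {0,1,3}, choose 3; 2->3 ok
  pos 12: y in {2}, choose 2; 3->2 ok
  pos 13: y in {2}, choose 2; 2->2 ok
  pos 14: x in {0,1,3}, choose 3; 2->3 ok
  pos 15: x in {0,1,3}, choose 3; 3->3 ok
  pos 16: y in {2}, choose 2; 3->2 ok
  pos 17: x in {0,1,3}, choose 3; 2->3 ok
  pos 18: x in {0,1,3}, choose 3; 3->3 ok

0,0,1,0,0,0,0,1,1,2,2,3,2,2,3,3,2,3,3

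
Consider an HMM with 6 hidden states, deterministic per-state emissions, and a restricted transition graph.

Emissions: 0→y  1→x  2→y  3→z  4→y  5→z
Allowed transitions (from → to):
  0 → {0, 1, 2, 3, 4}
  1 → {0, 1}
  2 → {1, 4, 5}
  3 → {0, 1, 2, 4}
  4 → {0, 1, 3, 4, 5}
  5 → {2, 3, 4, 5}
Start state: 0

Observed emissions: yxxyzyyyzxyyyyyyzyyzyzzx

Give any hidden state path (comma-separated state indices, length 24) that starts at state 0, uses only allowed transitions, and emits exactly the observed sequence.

  t0 'y' -> {0,2,4}, take 0 (start)
  t1 'x' -> {1}, take 1 (0->1 ok)
  t2 'x' -> {1}, take 1 (1->1 ok)
  t3 'y' -> {0,2,4}, take 0 (1->0 ok)
  t4 'z' -> {3,5}, take 3 (0->3 ok)
  t5 'y' -> {0,2,4}, take 4 (3->4 ok)
  t6 'y' -> {0,2,4}, take 0 (4->0 ok)
  t7 'y' -> {0,2,4}, take 4 (0->4 ok)
  t8 'z' -> {3,5}, take 3 (4->3 ok)
  t9 'x' -> {1}, take 1 (3->1 ok)
  t10 'y' -> {0,2,4}, take 0 (1->0 ok)
  t11 'y' -> {0,2,4}, take 2 (0->2 ok)
  t12 'y' -> {0,2,4}, take 4 (2->4 ok)
  t13 'y' -> {0,2,4}, take 0 (4->0 ok)
  t14 'y' -> {0,2,4}, take 0 (0->0 ok)
  t15 'y' -> {0,2,4}, take 4 (0->4 ok)
  t16 'z' -> {3,5}, take 5 (4->5 ok)
  t17 'y' -> {0,2,4}, take 2 (5->2 ok)
  t18 'y' -> {0,2,4}, take 4 (2->4 ok)
  t19 'z' -> {3,5}, take 3 (4->3 ok)
  t20 'y' -> {0,2,4}, take 4 (3->4 ok)
  t21 'z' -> {3,5}, take 5 (4->5 ok)
  t22 'z' -> {3,5}, take 3 (5->3 ok)
  t23 'x' -> {1}, take 1 (3->1 ok)

0,1,1,0,3,4,0,4,3,1,0,2,4,0,0,4,5,2,4,3,4,5,3,1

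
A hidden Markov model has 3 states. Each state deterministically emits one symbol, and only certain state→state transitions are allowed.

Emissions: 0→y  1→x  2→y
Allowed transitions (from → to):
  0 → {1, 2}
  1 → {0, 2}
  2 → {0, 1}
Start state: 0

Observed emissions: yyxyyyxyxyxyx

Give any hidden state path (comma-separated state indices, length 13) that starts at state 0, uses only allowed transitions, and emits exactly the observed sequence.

0,2,1,0,2,0,1,2,1,2,1,0,1

  0: obs=y cand={0,2} pick 0 [start]
  1: obs=y cand={0,2} pick 2 [0->2 ok]
  2: obs=x cand={1} pick 1 [2->1 ok]
  3: obs=y cand={0,2} pick 0 [1->0 ok]
  4: obs=y cand={0,2} pick 2 [0->2 ok]
  5: obs=y cand={0,2} pick 0 [2->0 ok]
  6: obs=x cand={1} pick 1 [0->1 ok]
  7: obs=y cand={0,2} pick 2 [1->2 ok]
  8: obs=x cand={1} pick 1 [2->1 ok]
  9: obs=y cand={0,2} pick 2 [1->2 ok]
  10: obs=x cand={1} pick 1 [2->1 ok]
  11: obs=y cand={0,2} pick 0 [1->0 ok]
  12: obs=x cand={1} pick 1 [0->1 ok]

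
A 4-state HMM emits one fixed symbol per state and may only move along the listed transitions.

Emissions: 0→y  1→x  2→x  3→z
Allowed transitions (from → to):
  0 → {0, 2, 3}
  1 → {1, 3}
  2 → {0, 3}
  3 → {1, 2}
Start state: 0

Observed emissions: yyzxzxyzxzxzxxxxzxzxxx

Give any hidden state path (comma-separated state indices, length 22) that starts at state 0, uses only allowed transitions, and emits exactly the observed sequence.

0,0,3,1,3,2,0,3,1,3,1,3,1,1,1,1,3,1,3,1,1,1

  pos 0: y in {0}, choose 0; start
  pos 1: y in {0}, choose 0; 0->0 ok
  pos 2: z in {3}, choose 3; 0->3 ok
  pos 3: x in {1,2}, choose 1; 3->1 ok
  pos 4: z in {3}, choose 3; 1->3 ok
  pos 5: x in {1,2}, choose 2; 3->2 ok
  pos 6: y in {0}, choose 0; 2->0 ok
  pos 7: z in {3}, choose 3; 0->3 ok
  pos 8: x in {1,2}, choose 1; 3->1 ok
  pos 9: z in {3}, choose 3; 1->3 ok
  pos 10: x in {1,2}, choose 1; 3->1 ok
  pos 11: z in {3}, choose 3; 1->3 ok
  pos 12: x in {1,2}, choose 1; 3->1 ok
  pos 13: x in {1,2}, choose 1; 1->1 ok
  pos 14: x in {1,2}, choose 1; 1->1 ok
  pos 15: x in {1,2}, choose 1; 1->1 ok
  pos 16: z in {3}, choose 3; 1->3 ok
  pos 17: x in {1,2}, choose 1; 3->1 ok
  pos 18: z in {3}, choose 3; 1->3 ok
  pos 19: x in {1,2}, choose 1; 3->1 ok
  pos 20: x in {1,2}, choose 1; 1->1 ok
  pos 21: x in {1,2}, choose 1; 1->1 ok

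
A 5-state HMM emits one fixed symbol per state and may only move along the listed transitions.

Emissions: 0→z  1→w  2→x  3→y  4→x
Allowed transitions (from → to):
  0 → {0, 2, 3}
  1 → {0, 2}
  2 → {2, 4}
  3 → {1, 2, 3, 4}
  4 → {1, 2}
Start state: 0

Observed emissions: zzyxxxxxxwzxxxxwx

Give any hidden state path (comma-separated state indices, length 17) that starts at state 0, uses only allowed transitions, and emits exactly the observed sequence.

  pos 0: z in {0}, choose 0; start
  pos 1: z in {0}, choose 0; 0->0 ok
  pos 2: y in {3}, choose 3; 0->3 ok
  pos 3: x in {2,4}, choose 4; 3->4 ok
  pos 4: x in {2,4}, choose 2; 4->2 ok
  pos 5: x in {2,4}, choose 2; 2->2 ok
  pos 6: x in {2,4}, choose 4; 2->4 ok
  pos 7: x in {2,4}, choose 2; 4->2 ok
  pos 8: x in {2,4}, choose 4; 2->4 ok
  pos 9: w in {1}, choose 1; 4->1 ok
  pos 10: z in {0}, choose 0; 1->0 ok
  pos 11: x in {2,4}, choose 2; 0->2 ok
  pos 12: x in {2,4}, choose 4; 2->4 ok
  pos 13: x in {2,4}, choose 2; 4->2 ok
  pos 14: x in {2,4}, choose 4; 2->4 ok
  pos 15: w in {1}, choose 1; 4->1 ok
  pos 16: x in {2,4}, choose 2; 1->2 ok

0,0,3,4,2,2,4,2,4,1,0,2,4,2,4,1,2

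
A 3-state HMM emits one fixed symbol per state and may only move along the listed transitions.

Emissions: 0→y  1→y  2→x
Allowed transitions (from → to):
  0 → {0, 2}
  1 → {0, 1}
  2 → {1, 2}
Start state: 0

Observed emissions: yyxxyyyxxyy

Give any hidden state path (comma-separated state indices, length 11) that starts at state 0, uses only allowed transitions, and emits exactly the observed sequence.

0,0,2,2,1,1,0,2,2,1,0

  t0 'y' -> {0,1}, take 0 (start)
  t1 'y' -> {0,1}, take 0 (0->0 ok)
  t2 'x' -> {2}, take 2 (0->2 ok)
  t3 'x' -> {2}, take 2 (2->2 ok)
  t4 'y' -> {0,1}, take 1 (2->1 ok)
  t5 'y' -> {0,1}, take 1 (1->1 ok)
  t6 'y' -> {0,1}, take 0 (1->0 ok)
  t7 'x' -> {2}, take 2 (0->2 ok)
  t8 'x' -> {2}, take 2 (2->2 ok)
  t9 'y' -> {0,1}, take 1 (2->1 ok)
  t10 'y' -> {0,1}, take 0 (1->0 ok)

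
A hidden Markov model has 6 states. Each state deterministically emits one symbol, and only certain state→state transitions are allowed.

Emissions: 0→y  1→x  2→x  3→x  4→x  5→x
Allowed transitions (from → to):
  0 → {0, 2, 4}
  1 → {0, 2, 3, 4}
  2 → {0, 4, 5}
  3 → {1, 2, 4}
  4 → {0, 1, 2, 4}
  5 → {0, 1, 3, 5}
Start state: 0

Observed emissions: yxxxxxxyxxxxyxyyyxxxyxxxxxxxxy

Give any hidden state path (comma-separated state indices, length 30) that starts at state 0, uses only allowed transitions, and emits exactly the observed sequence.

0,4,2,5,1,2,5,0,4,1,2,4,0,4,0,0,0,2,4,1,0,4,2,4,1,2,5,3,2,0

  t0 'y' -> {0}, take 0 (start)
  t1 'x' -> {1,2,3,4,5}, take 4 (0->4 ok)
  t2 'x' -> {1,2,3,4,5}, take 2 (4->2 ok)
  t3 'x' -> {1,2,3,4,5}, take 5 (2->5 ok)
  t4 'x' -> {1,2,3,4,5}, take 1 (5->1 ok)
  t5 'x' -> {1,2,3,4,5}, take 2 (1->2 ok)
  t6 'x' -> {1,2,3,4,5}, take 5 (2->5 ok)
  t7 'y' -> {0}, take 0 (5->0 ok)
  t8 'x' -> {1,2,3,4,5}, take 4 (0->4 ok)
  t9 'x' -> {1,2,3,4,5}, take 1 (4->1 ok)
  t10 'x' -> {1,2,3,4,5}, take 2 (1->2 ok)
  t11 'x' -> {1,2,3,4,5}, take 4 (2->4 ok)
  t12 'y' -> {0}, take 0 (4->0 ok)
  t13 'x' -> {1,2,3,4,5}, take 4 (0->4 ok)
  t14 'y' -> {0}, take 0 (4->0 ok)
  t15 'y' -> {0}, take 0 (0->0 ok)
  t16 'y' -> {0}, take 0 (0->0 ok)
  t17 'x' -> {1,2,3,4,5}, take 2 (0->2 ok)
  t18 'x' -> {1,2,3,4,5}, take 4 (2->4 ok)
  t19 'x' -> {1,2,3,4,5}, take 1 (4->1 ok)
  t20 'y' -> {0}, take 0 (1->0 ok)
  t21 'x' -> {1,2,3,4,5}, take 4 (0->4 ok)
  t22 'x' -> {1,2,3,4,5}, take 2 (4->2 ok)
  t23 'x' -> {1,2,3,4,5}, take 4 (2->4 ok)
  t24 'x' -> {1,2,3,4,5}, take 1 (4->1 ok)
  t25 'x' -> {1,2,3,4,5}, take 2 (1->2 ok)
  t26 'x' -> {1,2,3,4,5}, take 5 (2->5 ok)
  t27 'x' -> {1,2,3,4,5}, take 3 (5->3 ok)
  t28 'x' -> {1,2,3,4,5}, take 2 (3->2 ok)
  t29 'y' -> {0}, take 0 (2->0 ok)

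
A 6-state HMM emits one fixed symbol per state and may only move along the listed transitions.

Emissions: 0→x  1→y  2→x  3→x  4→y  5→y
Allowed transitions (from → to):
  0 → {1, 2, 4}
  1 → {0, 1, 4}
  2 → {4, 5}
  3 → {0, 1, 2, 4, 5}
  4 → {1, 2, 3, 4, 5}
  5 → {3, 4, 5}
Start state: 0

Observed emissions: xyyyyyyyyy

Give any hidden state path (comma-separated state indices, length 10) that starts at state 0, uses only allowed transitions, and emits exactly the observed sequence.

  pos 0: x in {0,2,3}, choose 0; start
  pos 1: y in {1,4,5}, choose 4; 0->4 ok
  pos 2: y in {1,4,5}, choose 1; 4->1 ok
  pos 3: y in {1,4,5}, choose 1; 1->1 ok
  pos 4: y in {1,4,5}, choose 1; 1->1 ok
  pos 5: y in {1,4,5}, choose 4; 1->4 ok
  pos 6: y in {1,4,5}, choose 4; 4->4 ok
  pos 7: y in {1,4,5}, choose 1; 4->1 ok
  pos 8: y in {1,4,5}, choose 1; 1->1 ok
  pos 9: y in {1,4,5}, choose 4; 1->4 ok

0,4,1,1,1,4,4,1,1,4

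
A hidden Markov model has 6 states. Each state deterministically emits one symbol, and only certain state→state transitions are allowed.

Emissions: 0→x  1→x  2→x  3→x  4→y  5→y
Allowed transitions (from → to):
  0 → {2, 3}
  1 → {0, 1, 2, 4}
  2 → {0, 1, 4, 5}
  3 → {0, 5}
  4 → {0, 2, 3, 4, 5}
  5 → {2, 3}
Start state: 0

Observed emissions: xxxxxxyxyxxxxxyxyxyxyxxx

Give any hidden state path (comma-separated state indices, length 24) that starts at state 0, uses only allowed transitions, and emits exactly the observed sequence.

  0: obs=x cand={0,1,2,3} pick 0 [start]
  1: obs=x cand={0,1,2,3} pick 3 [0->3 ok]
  2: obs=x cand={0,1,2,3} pick 0 [3->0 ok]
  3: obs=x cand={0,1,2,3} pick 3 [0->3 ok]
  4: obs=x cand={0,1,2,3} pick 0 [3->0 ok]
  5: obs=x cand={0,1,2,3} pick 3 [0->3 ok]
  6: obs=y cand={4,5} pick 5 [3->5 ok]
  7: obs=x cand={0,1,2,3} pick 3 [5->3 ok]
  8: obs=y cand={4,5} pick 5 [3->5 ok]
  9: obs=x cand={0,1,2,3} pick 3 [5->3 ok]
  10: obs=x cand={0,1,2,3} pick 0 [3->0 ok]
  11: obs=x cand={0,1,2,3} pick 2 [0->2 ok]
  12: obs=x cand={0,1,2,3} pick 0 [2->0 ok]
  13: obs=x cand={0,1,2,3} pick 3 [0->3 ok]
  14: obs=y cand={4,5} pick 5 [3->5 ok]
  15: obs=x cand={0,1,2,3} pick 3 [5->3 ok]
  16: obs=y cand={4,5} pick 5 [3->5 ok]
  17: obs=x cand={0,1,2,3} pick 2 [5->2 ok]
  18: obs=y cand={4,5} pick 5 [2->5 ok]
  19: obs=x cand={0,1,2,3} pick 3 [5->3 ok]
  20: obs=y cand={4,5} pick 5 [3->5 ok]
  21: obs=x cand={0,1,2,3} pick 3 [5->3 ok]
  22: obs=x cand={0,1,2,3} pick 0 [3->0 ok]
  23: obs=x cand={0,1,2,3} pick 2 [0->2 ok]

0,3,0,3,0,3,5,3,5,3,0,2,0,3,5,3,5,2,5,3,5,3,0,2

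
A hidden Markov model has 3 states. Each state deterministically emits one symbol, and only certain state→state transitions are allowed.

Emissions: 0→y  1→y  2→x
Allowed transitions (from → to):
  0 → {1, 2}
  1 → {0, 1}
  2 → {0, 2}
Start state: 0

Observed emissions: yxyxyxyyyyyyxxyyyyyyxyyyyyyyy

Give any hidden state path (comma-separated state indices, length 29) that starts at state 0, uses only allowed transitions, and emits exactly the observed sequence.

0,2,0,2,0,2,0,1,0,1,1,0,2,2,0,1,0,1,1,0,2,0,1,1,0,1,1,0,1

  0: obs=y cand={0,1} pick 0 [start]
  1: obs=x cand={2} pick 2 [0->2 ok]
  2: obs=y cand={0,1} pick 0 [2->0 ok]
  3: obs=x cand={2} pick 2 [0->2 ok]
  4: obs=y cand={0,1} pick 0 [2->0 ok]
  5: obs=x cand={2} pick 2 [0->2 ok]
  6: obs=y cand={0,1} pick 0 [2->0 ok]
  7: obs=y cand={0,1} pick 1 [0->1 ok]
  8: obs=y cand={0,1} pick 0 [1->0 ok]
  9: obs=y cand={0,1} pick 1 [0->1 ok]
  10: obs=y cand={0,1} pick 1 [1->1 ok]
  11: obs=y cand={0,1} pick 0 [1->0 ok]
  12: obs=x cand={2} pick 2 [0->2 ok]
  13: obs=x cand={2} pick 2 [2->2 ok]
  14: obs=y cand={0,1} pick 0 [2->0 ok]
  15: obs=y cand={0,1} pick 1 [0->1 ok]
  16: obs=y cand={0,1} pick 0 [1->0 ok]
  17: obs=y cand={0,1} pick 1 [0->1 ok]
  18: obs=y cand={0,1} pick 1 [1->1 ok]
  19: obs=y cand={0,1} pick 0 [1->0 ok]
  20: obs=x cand={2} pick 2 [0->2 ok]
  21: obs=y cand={0,1} pick 0 [2->0 ok]
  22: obs=y cand={0,1} pick 1 [0->1 ok]
  23: obs=y cand={0,1} pick 1 [1->1 ok]
  24: obs=y cand={0,1} pick 0 [1->0 ok]
  25: obs=y cand={0,1} pick 1 [0->1 ok]
  26: obs=y cand={0,1} pick 1 [1->1 ok]
  27: obs=y cand={0,1} pick 0 [1->0 ok]
  28: obs=y cand={0,1} pick 1 [0->1 ok]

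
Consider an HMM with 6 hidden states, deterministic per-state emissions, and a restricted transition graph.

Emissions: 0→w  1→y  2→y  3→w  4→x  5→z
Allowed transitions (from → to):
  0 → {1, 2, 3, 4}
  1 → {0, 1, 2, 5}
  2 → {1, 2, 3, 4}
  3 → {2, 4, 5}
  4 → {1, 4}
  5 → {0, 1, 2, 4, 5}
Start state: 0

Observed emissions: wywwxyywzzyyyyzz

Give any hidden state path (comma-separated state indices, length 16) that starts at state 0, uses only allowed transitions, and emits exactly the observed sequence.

  pos 0: w in {0,3}, choose 0; start
  pos 1: y in {1,2}, choose 1; 0->1 ok
  pos 2: w in {0,3}, choose 0; 1->0 ok
  pos 3: w in {0,3}, choose 3; 0->3 ok
  pos 4: x in {4}, choose 4; 3->4 ok
  pos 5: y in {1,2}, choose 1; 4->1 ok
  pos 6: y in {1,2}, choose 2; 1->2 ok
  pos 7: w in {0,3}, choose 3; 2->3 ok
  pos 8: z in {5}, choose 5; 3->5 ok
  pos 9: z in {5}, choose 5; 5->5 ok
  pos 10: y in {1,2}, choose 2; 5->2 ok
  pos 11: y in {1,2}, choose 2; 2->2 ok
  pos 12: y in {1,2}, choose 2; 2->2 ok
  pos 13: y in {1,2}, choose 1; 2->1 ok
  pos 14: z in {5}, choose 5; 1->5 ok
  pos 15: z in {5}, choose 5; 5->5 ok

0,1,0,3,4,1,2,3,5,5,2,2,2,1,5,5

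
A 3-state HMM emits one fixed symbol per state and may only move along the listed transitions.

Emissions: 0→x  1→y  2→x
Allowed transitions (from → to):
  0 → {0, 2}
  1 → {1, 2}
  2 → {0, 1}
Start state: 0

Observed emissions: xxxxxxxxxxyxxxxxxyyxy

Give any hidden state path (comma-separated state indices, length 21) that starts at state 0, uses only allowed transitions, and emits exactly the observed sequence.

  t0 'x' -> {0,2}, take 0 (start)
  t1 'x' -> {0,2}, take 0 (0->0 ok)
  t2 'x' -> {0,2}, take 2 (0->2 ok)
  t3 'x' -> {0,2}, take 0 (2->0 ok)
  t4 'x' -> {0,2}, take 2 (0->2 ok)
  t5 'x' -> {0,2}, take 0 (2->0 ok)
  t6 'x' -> {0,2}, take 0 (0->0 ok)
  t7 'x' -> {0,2}, take 2 (0->2 ok)
  t8 'x' -> {0,2}, take 0 (2->0 ok)
  t9 'x' -> {0,2}, take 2 (0->2 ok)
  t10 'y' -> {1}, take 1 (2->1 ok)
  t11 'x' -> {0,2}, take 2 (1->2 ok)
  t12 'x' -> {0,2}, take 0 (2->0 ok)
  t13 'x' -> {0,2}, take 0 (0->0 ok)
  t14 'x' -> {0,2}, take 2 (0->2 ok)
  t15 'x' -> {0,2}, take 0 (2->0 ok)
  t16 'x' -> {0,2}, take 2 (0->2 ok)
  t17 'y' -> {1}, take 1 (2->1 ok)
  t18 'y' -> {1}, take 1 (1->1 ok)
  t19 'x' -> {0,2}, take 2 (1->2 ok)
  t20 'y' -> {1}, take 1 (2->1 ok)

0,0,2,0,2,0,0,2,0,2,1,2,0,0,2,0,2,1,1,2,1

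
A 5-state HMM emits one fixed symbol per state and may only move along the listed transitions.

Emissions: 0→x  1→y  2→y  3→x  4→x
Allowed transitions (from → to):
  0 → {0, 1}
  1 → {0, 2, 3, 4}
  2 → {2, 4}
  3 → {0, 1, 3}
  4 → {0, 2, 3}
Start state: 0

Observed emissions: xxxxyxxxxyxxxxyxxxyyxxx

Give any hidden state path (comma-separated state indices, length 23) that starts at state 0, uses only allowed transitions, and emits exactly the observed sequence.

0,0,0,0,1,3,0,0,0,1,4,3,3,3,1,0,0,0,1,2,4,3,0

  pos 0: x in {0,3,4}, choose 0; start
  pos 1: x in {0,3,4}, choose 0; 0->0 ok
  pos 2: x in {0,3,4}, choose 0; 0->0 ok
  pos 3: x in {0,3,4}, choose 0; 0->0 ok
  pos 4: y in {1,2}, choose 1; 0->1 ok
  pos 5: x in {0,3,4}, choose 3; 1->3 ok
  pos 6: x in {0,3,4}, choose 0; 3->0 ok
  pos 7: x in {0,3,4}, choose 0; 0->0 ok
  pos 8: x in {0,3,4}, choose 0; 0->0 ok
  pos 9: y in {1,2}, choose 1; 0->1 ok
  pos 10: x in {0,3,4}, choose 4; 1->4 ok
  pos 11: x in {0,3,4}, choose 3; 4->3 ok
  pos 12: x in {0,3,4}, choose 3; 3->3 ok
  pos 13: x in {0,3,4}, choose 3; 3->3 ok
  pos 14: y in {1,2}, choose 1; 3->1 ok
  pos 15: x in {0,3,4}, choose 0; 1->0 ok
  pos 16: x in {0,3,4}, choose 0; 0->0 ok
  pos 17: x in {0,3,4}, choose 0; 0->0 ok
  pos 18: y in {1,2}, choose 1; 0->1 ok
  pos 19: y in {1,2}, choose 2; 1->2 ok
  pos 20: x in {0,3,4}, choose 4; 2->4 ok
  pos 21: x in {0,3,4}, choose 3; 4->3 ok
  pos 22: x in {0,3,4}, choose 0; 3->0 ok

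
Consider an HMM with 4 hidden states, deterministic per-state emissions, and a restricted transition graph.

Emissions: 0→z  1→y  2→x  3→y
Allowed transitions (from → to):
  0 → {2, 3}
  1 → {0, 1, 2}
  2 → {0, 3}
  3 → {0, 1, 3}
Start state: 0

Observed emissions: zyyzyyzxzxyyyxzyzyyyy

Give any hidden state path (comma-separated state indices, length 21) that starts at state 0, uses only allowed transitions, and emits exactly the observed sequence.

  t0 'z' -> {0}, take 0 (start)
  t1 'y' -> {1,3}, take 3 (0->3 ok)
  t2 'y' -> {1,3}, take 1 (3->1 ok)
  t3 'z' -> {0}, take 0 (1->0 ok)
  t4 'y' -> {1,3}, take 3 (0->3 ok)
  t5 'y' -> {1,3}, take 1 (3->1 ok)
  t6 'z' -> {0}, take 0 (1->0 ok)
  t7 'x' -> {2}, take 2 (0->2 ok)
  t8 'z' -> {0}, take 0 (2->0 ok)
  t9 'x' -> {2}, take 2 (0->2 ok)
  t10 'y' -> {1,3}, take 3 (2->3 ok)
  t11 'y' -> {1,3}, take 3 (3->3 ok)
  t12 'y' -> {1,3}, take 1 (3->1 ok)
  t13 'x' -> {2}, take 2 (1->2 ok)
  t14 'z' -> {0}, take 0 (2->0 ok)
  t15 'y' -> {1,3}, take 3 (0->3 ok)
  t16 'z' -> {0}, take 0 (3->0 ok)
  t17 'y' -> {1,3}, take 3 (0->3 ok)
  t18 'y' -> {1,3}, take 3 (3->3 ok)
  t19 'y' -> {1,3}, take 3 (3->3 ok)
  t20 'y' -> {1,3}, take 1 (3->1 ok)

0,3,1,0,3,1,0,2,0,2,3,3,1,2,0,3,0,3,3,3,1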